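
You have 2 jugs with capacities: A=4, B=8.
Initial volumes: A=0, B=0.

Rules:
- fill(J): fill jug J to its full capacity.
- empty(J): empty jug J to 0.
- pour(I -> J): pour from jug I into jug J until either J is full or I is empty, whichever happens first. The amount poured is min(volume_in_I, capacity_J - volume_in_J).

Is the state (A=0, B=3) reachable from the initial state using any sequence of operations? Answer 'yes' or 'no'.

BFS explored all 6 reachable states.
Reachable set includes: (0,0), (0,4), (0,8), (4,0), (4,4), (4,8)
Target (A=0, B=3) not in reachable set → no.

Answer: no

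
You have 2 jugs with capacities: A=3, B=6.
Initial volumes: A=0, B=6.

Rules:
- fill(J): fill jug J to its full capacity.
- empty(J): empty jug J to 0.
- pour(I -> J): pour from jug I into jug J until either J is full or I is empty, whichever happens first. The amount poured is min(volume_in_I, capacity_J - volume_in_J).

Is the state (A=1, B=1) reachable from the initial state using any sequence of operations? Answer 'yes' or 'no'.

Answer: no

Derivation:
BFS explored all 6 reachable states.
Reachable set includes: (0,0), (0,3), (0,6), (3,0), (3,3), (3,6)
Target (A=1, B=1) not in reachable set → no.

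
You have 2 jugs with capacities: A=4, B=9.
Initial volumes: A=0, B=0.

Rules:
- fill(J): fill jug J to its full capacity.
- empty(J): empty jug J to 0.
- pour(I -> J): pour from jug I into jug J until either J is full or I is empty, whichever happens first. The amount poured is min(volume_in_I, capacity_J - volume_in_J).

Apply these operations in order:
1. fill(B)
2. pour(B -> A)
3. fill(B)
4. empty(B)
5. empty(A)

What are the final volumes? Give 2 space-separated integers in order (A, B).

Step 1: fill(B) -> (A=0 B=9)
Step 2: pour(B -> A) -> (A=4 B=5)
Step 3: fill(B) -> (A=4 B=9)
Step 4: empty(B) -> (A=4 B=0)
Step 5: empty(A) -> (A=0 B=0)

Answer: 0 0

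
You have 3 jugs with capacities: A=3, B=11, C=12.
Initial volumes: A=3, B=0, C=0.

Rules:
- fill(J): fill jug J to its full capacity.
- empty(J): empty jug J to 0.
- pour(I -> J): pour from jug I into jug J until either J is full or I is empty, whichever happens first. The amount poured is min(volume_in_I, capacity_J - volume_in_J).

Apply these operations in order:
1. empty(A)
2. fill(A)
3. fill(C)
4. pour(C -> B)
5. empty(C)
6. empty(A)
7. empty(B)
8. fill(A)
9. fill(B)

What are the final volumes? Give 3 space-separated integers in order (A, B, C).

Answer: 3 11 0

Derivation:
Step 1: empty(A) -> (A=0 B=0 C=0)
Step 2: fill(A) -> (A=3 B=0 C=0)
Step 3: fill(C) -> (A=3 B=0 C=12)
Step 4: pour(C -> B) -> (A=3 B=11 C=1)
Step 5: empty(C) -> (A=3 B=11 C=0)
Step 6: empty(A) -> (A=0 B=11 C=0)
Step 7: empty(B) -> (A=0 B=0 C=0)
Step 8: fill(A) -> (A=3 B=0 C=0)
Step 9: fill(B) -> (A=3 B=11 C=0)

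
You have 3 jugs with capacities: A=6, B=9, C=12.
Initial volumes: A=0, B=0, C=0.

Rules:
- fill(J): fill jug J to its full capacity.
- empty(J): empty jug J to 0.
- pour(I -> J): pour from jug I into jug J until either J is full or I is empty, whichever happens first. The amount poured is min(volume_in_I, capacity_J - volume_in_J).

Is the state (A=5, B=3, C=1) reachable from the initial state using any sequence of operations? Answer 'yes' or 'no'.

Answer: no

Derivation:
BFS explored all 54 reachable states.
Reachable set includes: (0,0,0), (0,0,3), (0,0,6), (0,0,9), (0,0,12), (0,3,0), (0,3,3), (0,3,6), (0,3,9), (0,3,12), (0,6,0), (0,6,3) ...
Target (A=5, B=3, C=1) not in reachable set → no.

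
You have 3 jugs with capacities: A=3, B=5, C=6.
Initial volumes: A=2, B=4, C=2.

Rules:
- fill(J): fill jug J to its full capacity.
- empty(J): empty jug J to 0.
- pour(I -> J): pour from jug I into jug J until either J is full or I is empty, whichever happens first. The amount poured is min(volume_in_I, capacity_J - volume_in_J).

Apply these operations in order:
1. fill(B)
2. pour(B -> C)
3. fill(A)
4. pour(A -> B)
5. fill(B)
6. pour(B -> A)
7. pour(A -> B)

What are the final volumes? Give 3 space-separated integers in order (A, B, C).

Step 1: fill(B) -> (A=2 B=5 C=2)
Step 2: pour(B -> C) -> (A=2 B=1 C=6)
Step 3: fill(A) -> (A=3 B=1 C=6)
Step 4: pour(A -> B) -> (A=0 B=4 C=6)
Step 5: fill(B) -> (A=0 B=5 C=6)
Step 6: pour(B -> A) -> (A=3 B=2 C=6)
Step 7: pour(A -> B) -> (A=0 B=5 C=6)

Answer: 0 5 6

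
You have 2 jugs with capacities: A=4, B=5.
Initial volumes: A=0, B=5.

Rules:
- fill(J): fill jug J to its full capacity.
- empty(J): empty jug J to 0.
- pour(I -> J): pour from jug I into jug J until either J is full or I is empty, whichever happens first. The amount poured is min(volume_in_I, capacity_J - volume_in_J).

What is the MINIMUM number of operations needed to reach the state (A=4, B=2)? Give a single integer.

Answer: 5

Derivation:
BFS from (A=0, B=5). One shortest path:
  1. pour(B -> A) -> (A=4 B=1)
  2. empty(A) -> (A=0 B=1)
  3. pour(B -> A) -> (A=1 B=0)
  4. fill(B) -> (A=1 B=5)
  5. pour(B -> A) -> (A=4 B=2)
Reached target in 5 moves.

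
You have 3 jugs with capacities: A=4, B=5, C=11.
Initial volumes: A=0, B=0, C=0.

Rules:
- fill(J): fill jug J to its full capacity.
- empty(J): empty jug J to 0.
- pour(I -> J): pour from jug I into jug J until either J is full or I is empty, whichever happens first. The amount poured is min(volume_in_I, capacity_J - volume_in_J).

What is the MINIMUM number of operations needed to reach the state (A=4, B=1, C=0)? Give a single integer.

BFS from (A=0, B=0, C=0). One shortest path:
  1. fill(B) -> (A=0 B=5 C=0)
  2. pour(B -> A) -> (A=4 B=1 C=0)
Reached target in 2 moves.

Answer: 2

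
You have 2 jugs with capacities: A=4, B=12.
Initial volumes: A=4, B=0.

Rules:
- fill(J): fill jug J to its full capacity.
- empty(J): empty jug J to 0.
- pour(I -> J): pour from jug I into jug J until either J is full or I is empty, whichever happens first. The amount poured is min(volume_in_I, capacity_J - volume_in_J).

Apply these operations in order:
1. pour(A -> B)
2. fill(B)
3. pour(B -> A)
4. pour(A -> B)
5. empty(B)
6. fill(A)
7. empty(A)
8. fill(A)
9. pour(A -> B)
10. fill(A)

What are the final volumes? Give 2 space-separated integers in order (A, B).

Step 1: pour(A -> B) -> (A=0 B=4)
Step 2: fill(B) -> (A=0 B=12)
Step 3: pour(B -> A) -> (A=4 B=8)
Step 4: pour(A -> B) -> (A=0 B=12)
Step 5: empty(B) -> (A=0 B=0)
Step 6: fill(A) -> (A=4 B=0)
Step 7: empty(A) -> (A=0 B=0)
Step 8: fill(A) -> (A=4 B=0)
Step 9: pour(A -> B) -> (A=0 B=4)
Step 10: fill(A) -> (A=4 B=4)

Answer: 4 4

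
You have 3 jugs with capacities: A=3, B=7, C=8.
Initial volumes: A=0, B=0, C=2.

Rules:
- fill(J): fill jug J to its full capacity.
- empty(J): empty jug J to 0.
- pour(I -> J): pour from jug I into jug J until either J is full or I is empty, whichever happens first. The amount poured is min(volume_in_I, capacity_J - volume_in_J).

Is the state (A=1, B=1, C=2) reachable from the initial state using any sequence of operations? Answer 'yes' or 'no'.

Answer: no

Derivation:
BFS explored all 204 reachable states.
Reachable set includes: (0,0,0), (0,0,1), (0,0,2), (0,0,3), (0,0,4), (0,0,5), (0,0,6), (0,0,7), (0,0,8), (0,1,0), (0,1,1), (0,1,2) ...
Target (A=1, B=1, C=2) not in reachable set → no.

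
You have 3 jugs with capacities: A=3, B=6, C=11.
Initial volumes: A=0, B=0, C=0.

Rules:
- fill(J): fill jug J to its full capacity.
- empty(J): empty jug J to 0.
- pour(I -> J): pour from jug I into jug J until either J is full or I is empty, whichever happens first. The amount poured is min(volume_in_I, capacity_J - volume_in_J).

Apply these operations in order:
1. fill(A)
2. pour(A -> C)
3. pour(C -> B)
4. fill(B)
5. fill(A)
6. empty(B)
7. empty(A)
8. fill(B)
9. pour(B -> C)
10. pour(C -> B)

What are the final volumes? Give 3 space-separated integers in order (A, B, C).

Answer: 0 6 0

Derivation:
Step 1: fill(A) -> (A=3 B=0 C=0)
Step 2: pour(A -> C) -> (A=0 B=0 C=3)
Step 3: pour(C -> B) -> (A=0 B=3 C=0)
Step 4: fill(B) -> (A=0 B=6 C=0)
Step 5: fill(A) -> (A=3 B=6 C=0)
Step 6: empty(B) -> (A=3 B=0 C=0)
Step 7: empty(A) -> (A=0 B=0 C=0)
Step 8: fill(B) -> (A=0 B=6 C=0)
Step 9: pour(B -> C) -> (A=0 B=0 C=6)
Step 10: pour(C -> B) -> (A=0 B=6 C=0)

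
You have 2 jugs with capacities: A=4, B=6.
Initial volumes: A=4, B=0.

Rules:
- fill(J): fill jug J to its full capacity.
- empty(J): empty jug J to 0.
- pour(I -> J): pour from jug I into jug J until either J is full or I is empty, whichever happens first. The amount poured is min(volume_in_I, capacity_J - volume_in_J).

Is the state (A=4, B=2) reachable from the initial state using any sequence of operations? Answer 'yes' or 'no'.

Answer: yes

Derivation:
BFS from (A=4, B=0):
  1. empty(A) -> (A=0 B=0)
  2. fill(B) -> (A=0 B=6)
  3. pour(B -> A) -> (A=4 B=2)
Target reached → yes.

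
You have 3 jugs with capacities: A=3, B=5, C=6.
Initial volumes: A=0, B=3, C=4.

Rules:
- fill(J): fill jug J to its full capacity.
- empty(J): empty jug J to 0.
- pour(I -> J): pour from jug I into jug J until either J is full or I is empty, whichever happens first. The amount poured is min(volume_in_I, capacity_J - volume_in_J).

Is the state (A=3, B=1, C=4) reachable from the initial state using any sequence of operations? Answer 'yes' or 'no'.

BFS from (A=0, B=3, C=4):
  1. fill(A) -> (A=3 B=3 C=4)
  2. pour(A -> B) -> (A=1 B=5 C=4)
  3. empty(B) -> (A=1 B=0 C=4)
  4. pour(A -> B) -> (A=0 B=1 C=4)
  5. fill(A) -> (A=3 B=1 C=4)
Target reached → yes.

Answer: yes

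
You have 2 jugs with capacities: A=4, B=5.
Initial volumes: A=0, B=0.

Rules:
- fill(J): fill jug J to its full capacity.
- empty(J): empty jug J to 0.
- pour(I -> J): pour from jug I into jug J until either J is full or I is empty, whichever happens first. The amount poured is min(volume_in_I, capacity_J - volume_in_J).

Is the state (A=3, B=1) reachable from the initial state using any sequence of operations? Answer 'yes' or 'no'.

BFS explored all 18 reachable states.
Reachable set includes: (0,0), (0,1), (0,2), (0,3), (0,4), (0,5), (1,0), (1,5), (2,0), (2,5), (3,0), (3,5) ...
Target (A=3, B=1) not in reachable set → no.

Answer: no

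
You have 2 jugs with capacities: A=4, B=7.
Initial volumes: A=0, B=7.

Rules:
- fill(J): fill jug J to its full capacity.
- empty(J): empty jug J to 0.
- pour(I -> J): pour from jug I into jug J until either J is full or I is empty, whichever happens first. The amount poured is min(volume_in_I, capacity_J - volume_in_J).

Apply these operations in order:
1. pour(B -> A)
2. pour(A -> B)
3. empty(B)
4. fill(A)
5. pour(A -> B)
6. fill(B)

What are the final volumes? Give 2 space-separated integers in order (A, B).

Answer: 0 7

Derivation:
Step 1: pour(B -> A) -> (A=4 B=3)
Step 2: pour(A -> B) -> (A=0 B=7)
Step 3: empty(B) -> (A=0 B=0)
Step 4: fill(A) -> (A=4 B=0)
Step 5: pour(A -> B) -> (A=0 B=4)
Step 6: fill(B) -> (A=0 B=7)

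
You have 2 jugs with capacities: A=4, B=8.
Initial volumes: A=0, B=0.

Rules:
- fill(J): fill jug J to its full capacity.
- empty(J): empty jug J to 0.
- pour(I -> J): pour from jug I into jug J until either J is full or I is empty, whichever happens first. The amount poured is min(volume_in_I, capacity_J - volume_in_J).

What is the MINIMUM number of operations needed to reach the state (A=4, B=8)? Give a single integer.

BFS from (A=0, B=0). One shortest path:
  1. fill(A) -> (A=4 B=0)
  2. fill(B) -> (A=4 B=8)
Reached target in 2 moves.

Answer: 2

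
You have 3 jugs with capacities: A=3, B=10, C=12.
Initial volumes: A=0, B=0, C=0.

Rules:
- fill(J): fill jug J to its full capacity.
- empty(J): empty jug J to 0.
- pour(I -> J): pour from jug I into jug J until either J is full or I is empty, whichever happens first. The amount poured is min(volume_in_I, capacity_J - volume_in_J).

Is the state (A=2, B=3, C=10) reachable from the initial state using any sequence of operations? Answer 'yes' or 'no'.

Answer: no

Derivation:
BFS explored all 374 reachable states.
Reachable set includes: (0,0,0), (0,0,1), (0,0,2), (0,0,3), (0,0,4), (0,0,5), (0,0,6), (0,0,7), (0,0,8), (0,0,9), (0,0,10), (0,0,11) ...
Target (A=2, B=3, C=10) not in reachable set → no.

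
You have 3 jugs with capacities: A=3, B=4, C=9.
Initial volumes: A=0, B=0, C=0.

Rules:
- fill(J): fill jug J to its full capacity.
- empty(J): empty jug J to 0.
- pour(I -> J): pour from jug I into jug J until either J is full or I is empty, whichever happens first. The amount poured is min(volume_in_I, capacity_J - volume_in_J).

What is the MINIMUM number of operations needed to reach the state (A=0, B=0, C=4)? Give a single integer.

BFS from (A=0, B=0, C=0). One shortest path:
  1. fill(B) -> (A=0 B=4 C=0)
  2. pour(B -> C) -> (A=0 B=0 C=4)
Reached target in 2 moves.

Answer: 2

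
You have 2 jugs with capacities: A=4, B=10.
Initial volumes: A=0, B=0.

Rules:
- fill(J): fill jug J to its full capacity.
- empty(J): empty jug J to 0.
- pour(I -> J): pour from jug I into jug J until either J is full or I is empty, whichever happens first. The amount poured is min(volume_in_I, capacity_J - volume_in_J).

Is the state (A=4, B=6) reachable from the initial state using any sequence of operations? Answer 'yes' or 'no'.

Answer: yes

Derivation:
BFS from (A=0, B=0):
  1. fill(B) -> (A=0 B=10)
  2. pour(B -> A) -> (A=4 B=6)
Target reached → yes.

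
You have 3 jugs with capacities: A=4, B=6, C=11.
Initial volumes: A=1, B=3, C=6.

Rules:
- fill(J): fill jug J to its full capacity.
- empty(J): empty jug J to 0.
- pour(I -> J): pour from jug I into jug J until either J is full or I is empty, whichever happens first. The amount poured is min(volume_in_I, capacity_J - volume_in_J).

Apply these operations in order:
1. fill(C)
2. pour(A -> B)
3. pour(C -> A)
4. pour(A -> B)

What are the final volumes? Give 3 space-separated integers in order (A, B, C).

Answer: 2 6 7

Derivation:
Step 1: fill(C) -> (A=1 B=3 C=11)
Step 2: pour(A -> B) -> (A=0 B=4 C=11)
Step 3: pour(C -> A) -> (A=4 B=4 C=7)
Step 4: pour(A -> B) -> (A=2 B=6 C=7)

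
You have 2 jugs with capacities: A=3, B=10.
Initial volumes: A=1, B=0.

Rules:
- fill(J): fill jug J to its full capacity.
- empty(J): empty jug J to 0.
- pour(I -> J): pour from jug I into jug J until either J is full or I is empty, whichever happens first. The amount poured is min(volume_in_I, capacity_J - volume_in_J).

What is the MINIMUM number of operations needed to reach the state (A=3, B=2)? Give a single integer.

Answer: 6

Derivation:
BFS from (A=1, B=0). One shortest path:
  1. fill(B) -> (A=1 B=10)
  2. pour(B -> A) -> (A=3 B=8)
  3. empty(A) -> (A=0 B=8)
  4. pour(B -> A) -> (A=3 B=5)
  5. empty(A) -> (A=0 B=5)
  6. pour(B -> A) -> (A=3 B=2)
Reached target in 6 moves.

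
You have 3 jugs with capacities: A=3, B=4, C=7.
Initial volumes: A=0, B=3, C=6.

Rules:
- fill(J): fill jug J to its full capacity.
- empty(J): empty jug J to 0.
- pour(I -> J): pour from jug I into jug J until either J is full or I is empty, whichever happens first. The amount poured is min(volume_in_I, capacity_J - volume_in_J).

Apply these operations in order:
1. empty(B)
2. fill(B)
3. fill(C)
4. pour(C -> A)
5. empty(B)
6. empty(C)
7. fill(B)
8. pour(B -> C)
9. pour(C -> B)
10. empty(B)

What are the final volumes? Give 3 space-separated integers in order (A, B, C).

Step 1: empty(B) -> (A=0 B=0 C=6)
Step 2: fill(B) -> (A=0 B=4 C=6)
Step 3: fill(C) -> (A=0 B=4 C=7)
Step 4: pour(C -> A) -> (A=3 B=4 C=4)
Step 5: empty(B) -> (A=3 B=0 C=4)
Step 6: empty(C) -> (A=3 B=0 C=0)
Step 7: fill(B) -> (A=3 B=4 C=0)
Step 8: pour(B -> C) -> (A=3 B=0 C=4)
Step 9: pour(C -> B) -> (A=3 B=4 C=0)
Step 10: empty(B) -> (A=3 B=0 C=0)

Answer: 3 0 0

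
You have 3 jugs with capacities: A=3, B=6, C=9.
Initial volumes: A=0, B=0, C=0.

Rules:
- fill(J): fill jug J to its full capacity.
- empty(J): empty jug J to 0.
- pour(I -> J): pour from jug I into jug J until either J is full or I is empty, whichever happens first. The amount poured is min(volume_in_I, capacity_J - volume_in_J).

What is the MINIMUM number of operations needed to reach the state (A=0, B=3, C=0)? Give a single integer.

Answer: 2

Derivation:
BFS from (A=0, B=0, C=0). One shortest path:
  1. fill(A) -> (A=3 B=0 C=0)
  2. pour(A -> B) -> (A=0 B=3 C=0)
Reached target in 2 moves.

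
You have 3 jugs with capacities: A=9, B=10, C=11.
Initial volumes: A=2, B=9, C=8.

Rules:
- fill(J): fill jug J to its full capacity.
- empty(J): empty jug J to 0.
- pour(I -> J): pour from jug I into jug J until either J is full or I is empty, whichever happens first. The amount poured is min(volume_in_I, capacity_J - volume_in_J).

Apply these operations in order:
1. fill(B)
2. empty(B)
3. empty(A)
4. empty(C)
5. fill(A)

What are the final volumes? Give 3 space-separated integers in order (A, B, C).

Step 1: fill(B) -> (A=2 B=10 C=8)
Step 2: empty(B) -> (A=2 B=0 C=8)
Step 3: empty(A) -> (A=0 B=0 C=8)
Step 4: empty(C) -> (A=0 B=0 C=0)
Step 5: fill(A) -> (A=9 B=0 C=0)

Answer: 9 0 0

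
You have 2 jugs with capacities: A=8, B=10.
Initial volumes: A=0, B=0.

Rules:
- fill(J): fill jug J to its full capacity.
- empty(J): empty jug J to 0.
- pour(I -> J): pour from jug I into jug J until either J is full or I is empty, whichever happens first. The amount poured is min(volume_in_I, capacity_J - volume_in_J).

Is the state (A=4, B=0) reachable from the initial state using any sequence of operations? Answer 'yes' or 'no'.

Answer: yes

Derivation:
BFS from (A=0, B=0):
  1. fill(B) -> (A=0 B=10)
  2. pour(B -> A) -> (A=8 B=2)
  3. empty(A) -> (A=0 B=2)
  4. pour(B -> A) -> (A=2 B=0)
  5. fill(B) -> (A=2 B=10)
  6. pour(B -> A) -> (A=8 B=4)
  7. empty(A) -> (A=0 B=4)
  8. pour(B -> A) -> (A=4 B=0)
Target reached → yes.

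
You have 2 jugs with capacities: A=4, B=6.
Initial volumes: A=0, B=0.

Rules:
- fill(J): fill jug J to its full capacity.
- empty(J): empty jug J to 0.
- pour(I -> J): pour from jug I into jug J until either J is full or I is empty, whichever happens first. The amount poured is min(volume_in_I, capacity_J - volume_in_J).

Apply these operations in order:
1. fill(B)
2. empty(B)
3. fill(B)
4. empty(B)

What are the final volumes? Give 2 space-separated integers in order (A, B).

Answer: 0 0

Derivation:
Step 1: fill(B) -> (A=0 B=6)
Step 2: empty(B) -> (A=0 B=0)
Step 3: fill(B) -> (A=0 B=6)
Step 4: empty(B) -> (A=0 B=0)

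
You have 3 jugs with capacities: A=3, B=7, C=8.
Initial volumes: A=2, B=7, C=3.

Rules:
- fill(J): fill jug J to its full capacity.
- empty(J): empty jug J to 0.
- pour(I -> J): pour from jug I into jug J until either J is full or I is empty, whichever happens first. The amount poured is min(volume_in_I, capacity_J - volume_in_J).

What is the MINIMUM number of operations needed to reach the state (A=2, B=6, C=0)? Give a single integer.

Answer: 5

Derivation:
BFS from (A=2, B=7, C=3). One shortest path:
  1. empty(C) -> (A=2 B=7 C=0)
  2. pour(B -> C) -> (A=2 B=0 C=7)
  3. fill(B) -> (A=2 B=7 C=7)
  4. pour(B -> C) -> (A=2 B=6 C=8)
  5. empty(C) -> (A=2 B=6 C=0)
Reached target in 5 moves.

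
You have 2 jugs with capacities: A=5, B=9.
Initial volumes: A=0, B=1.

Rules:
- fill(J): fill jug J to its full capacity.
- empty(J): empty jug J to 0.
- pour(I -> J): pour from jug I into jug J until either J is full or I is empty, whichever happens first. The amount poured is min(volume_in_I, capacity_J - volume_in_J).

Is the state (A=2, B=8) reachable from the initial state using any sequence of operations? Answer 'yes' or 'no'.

BFS explored all 28 reachable states.
Reachable set includes: (0,0), (0,1), (0,2), (0,3), (0,4), (0,5), (0,6), (0,7), (0,8), (0,9), (1,0), (1,9) ...
Target (A=2, B=8) not in reachable set → no.

Answer: no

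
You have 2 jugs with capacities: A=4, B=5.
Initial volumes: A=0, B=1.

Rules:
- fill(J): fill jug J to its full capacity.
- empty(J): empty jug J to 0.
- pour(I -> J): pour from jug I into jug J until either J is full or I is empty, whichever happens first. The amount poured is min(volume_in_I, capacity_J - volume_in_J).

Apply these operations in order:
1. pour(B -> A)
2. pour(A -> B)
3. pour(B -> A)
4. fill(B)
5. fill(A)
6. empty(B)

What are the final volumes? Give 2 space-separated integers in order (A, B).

Step 1: pour(B -> A) -> (A=1 B=0)
Step 2: pour(A -> B) -> (A=0 B=1)
Step 3: pour(B -> A) -> (A=1 B=0)
Step 4: fill(B) -> (A=1 B=5)
Step 5: fill(A) -> (A=4 B=5)
Step 6: empty(B) -> (A=4 B=0)

Answer: 4 0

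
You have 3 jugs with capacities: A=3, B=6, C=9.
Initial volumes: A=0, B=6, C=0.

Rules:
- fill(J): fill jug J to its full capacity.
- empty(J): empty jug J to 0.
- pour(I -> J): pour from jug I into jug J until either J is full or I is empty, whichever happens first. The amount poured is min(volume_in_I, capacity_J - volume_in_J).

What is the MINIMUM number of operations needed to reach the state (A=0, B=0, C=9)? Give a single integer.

BFS from (A=0, B=6, C=0). One shortest path:
  1. empty(B) -> (A=0 B=0 C=0)
  2. fill(C) -> (A=0 B=0 C=9)
Reached target in 2 moves.

Answer: 2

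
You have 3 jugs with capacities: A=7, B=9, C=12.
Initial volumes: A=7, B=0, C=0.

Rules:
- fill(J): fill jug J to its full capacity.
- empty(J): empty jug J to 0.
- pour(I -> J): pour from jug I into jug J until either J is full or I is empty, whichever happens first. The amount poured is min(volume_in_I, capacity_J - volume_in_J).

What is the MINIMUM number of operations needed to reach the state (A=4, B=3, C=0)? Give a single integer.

BFS from (A=7, B=0, C=0). One shortest path:
  1. fill(B) -> (A=7 B=9 C=0)
  2. pour(B -> C) -> (A=7 B=0 C=9)
  3. pour(A -> C) -> (A=4 B=0 C=12)
  4. pour(C -> B) -> (A=4 B=9 C=3)
  5. empty(B) -> (A=4 B=0 C=3)
  6. pour(C -> B) -> (A=4 B=3 C=0)
Reached target in 6 moves.

Answer: 6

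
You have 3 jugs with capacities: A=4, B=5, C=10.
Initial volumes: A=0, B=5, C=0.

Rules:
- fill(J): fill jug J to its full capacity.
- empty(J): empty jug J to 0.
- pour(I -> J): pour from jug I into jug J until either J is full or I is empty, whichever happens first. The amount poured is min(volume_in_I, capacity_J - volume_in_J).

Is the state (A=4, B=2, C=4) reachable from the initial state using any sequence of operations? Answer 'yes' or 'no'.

Answer: yes

Derivation:
BFS from (A=0, B=5, C=0):
  1. pour(B -> A) -> (A=4 B=1 C=0)
  2. pour(A -> C) -> (A=0 B=1 C=4)
  3. pour(B -> A) -> (A=1 B=0 C=4)
  4. fill(B) -> (A=1 B=5 C=4)
  5. pour(B -> A) -> (A=4 B=2 C=4)
Target reached → yes.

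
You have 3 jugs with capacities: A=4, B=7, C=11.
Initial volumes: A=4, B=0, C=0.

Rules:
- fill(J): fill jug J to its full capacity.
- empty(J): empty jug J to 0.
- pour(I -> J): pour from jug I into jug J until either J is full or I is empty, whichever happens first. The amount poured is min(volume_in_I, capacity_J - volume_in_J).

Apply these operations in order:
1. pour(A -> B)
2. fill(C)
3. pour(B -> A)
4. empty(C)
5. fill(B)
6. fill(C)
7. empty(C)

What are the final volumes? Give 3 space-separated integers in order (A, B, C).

Step 1: pour(A -> B) -> (A=0 B=4 C=0)
Step 2: fill(C) -> (A=0 B=4 C=11)
Step 3: pour(B -> A) -> (A=4 B=0 C=11)
Step 4: empty(C) -> (A=4 B=0 C=0)
Step 5: fill(B) -> (A=4 B=7 C=0)
Step 6: fill(C) -> (A=4 B=7 C=11)
Step 7: empty(C) -> (A=4 B=7 C=0)

Answer: 4 7 0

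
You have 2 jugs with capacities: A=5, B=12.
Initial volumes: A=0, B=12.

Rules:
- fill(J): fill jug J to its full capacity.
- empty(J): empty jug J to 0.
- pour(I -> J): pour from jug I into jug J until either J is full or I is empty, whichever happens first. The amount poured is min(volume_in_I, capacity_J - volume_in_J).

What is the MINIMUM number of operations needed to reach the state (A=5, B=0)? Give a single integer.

BFS from (A=0, B=12). One shortest path:
  1. fill(A) -> (A=5 B=12)
  2. empty(B) -> (A=5 B=0)
Reached target in 2 moves.

Answer: 2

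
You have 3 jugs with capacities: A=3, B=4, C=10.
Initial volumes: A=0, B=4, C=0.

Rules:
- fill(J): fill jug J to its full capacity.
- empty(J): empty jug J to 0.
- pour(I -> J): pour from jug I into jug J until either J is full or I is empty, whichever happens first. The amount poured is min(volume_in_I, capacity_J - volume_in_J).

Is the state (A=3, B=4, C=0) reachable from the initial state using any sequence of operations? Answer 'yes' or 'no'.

Answer: yes

Derivation:
BFS from (A=0, B=4, C=0):
  1. fill(A) -> (A=3 B=4 C=0)
Target reached → yes.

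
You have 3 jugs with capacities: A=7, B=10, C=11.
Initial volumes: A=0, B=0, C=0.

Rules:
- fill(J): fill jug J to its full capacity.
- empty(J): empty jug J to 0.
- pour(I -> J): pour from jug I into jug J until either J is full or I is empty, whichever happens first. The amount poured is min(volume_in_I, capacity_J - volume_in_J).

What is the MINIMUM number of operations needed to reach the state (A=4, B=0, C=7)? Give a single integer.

BFS from (A=0, B=0, C=0). One shortest path:
  1. fill(C) -> (A=0 B=0 C=11)
  2. pour(C -> A) -> (A=7 B=0 C=4)
  3. pour(A -> B) -> (A=0 B=7 C=4)
  4. pour(C -> A) -> (A=4 B=7 C=0)
  5. pour(B -> C) -> (A=4 B=0 C=7)
Reached target in 5 moves.

Answer: 5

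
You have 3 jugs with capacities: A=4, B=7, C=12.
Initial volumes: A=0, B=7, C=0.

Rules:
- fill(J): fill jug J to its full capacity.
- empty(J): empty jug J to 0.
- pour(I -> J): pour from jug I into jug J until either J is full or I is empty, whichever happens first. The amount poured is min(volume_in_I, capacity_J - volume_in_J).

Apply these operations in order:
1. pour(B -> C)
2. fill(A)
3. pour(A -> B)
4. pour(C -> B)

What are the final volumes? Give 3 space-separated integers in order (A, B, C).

Step 1: pour(B -> C) -> (A=0 B=0 C=7)
Step 2: fill(A) -> (A=4 B=0 C=7)
Step 3: pour(A -> B) -> (A=0 B=4 C=7)
Step 4: pour(C -> B) -> (A=0 B=7 C=4)

Answer: 0 7 4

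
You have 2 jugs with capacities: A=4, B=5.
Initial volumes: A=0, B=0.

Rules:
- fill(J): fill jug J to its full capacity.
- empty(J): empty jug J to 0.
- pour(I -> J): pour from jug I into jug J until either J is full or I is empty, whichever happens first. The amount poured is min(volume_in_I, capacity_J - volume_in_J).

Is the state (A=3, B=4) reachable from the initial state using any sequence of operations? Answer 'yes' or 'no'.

Answer: no

Derivation:
BFS explored all 18 reachable states.
Reachable set includes: (0,0), (0,1), (0,2), (0,3), (0,4), (0,5), (1,0), (1,5), (2,0), (2,5), (3,0), (3,5) ...
Target (A=3, B=4) not in reachable set → no.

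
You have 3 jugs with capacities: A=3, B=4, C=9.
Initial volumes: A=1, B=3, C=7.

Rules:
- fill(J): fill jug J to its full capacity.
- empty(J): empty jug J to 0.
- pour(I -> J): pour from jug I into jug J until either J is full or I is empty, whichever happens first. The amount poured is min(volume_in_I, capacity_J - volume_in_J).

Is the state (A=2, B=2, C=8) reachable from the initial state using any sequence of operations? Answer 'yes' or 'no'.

Answer: no

Derivation:
BFS explored all 153 reachable states.
Reachable set includes: (0,0,0), (0,0,1), (0,0,2), (0,0,3), (0,0,4), (0,0,5), (0,0,6), (0,0,7), (0,0,8), (0,0,9), (0,1,0), (0,1,1) ...
Target (A=2, B=2, C=8) not in reachable set → no.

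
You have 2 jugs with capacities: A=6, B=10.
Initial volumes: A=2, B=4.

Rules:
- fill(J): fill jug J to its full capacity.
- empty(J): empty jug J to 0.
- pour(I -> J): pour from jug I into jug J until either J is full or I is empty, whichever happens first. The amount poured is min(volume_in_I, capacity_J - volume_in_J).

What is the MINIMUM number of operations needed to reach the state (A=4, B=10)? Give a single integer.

Answer: 3

Derivation:
BFS from (A=2, B=4). One shortest path:
  1. empty(A) -> (A=0 B=4)
  2. pour(B -> A) -> (A=4 B=0)
  3. fill(B) -> (A=4 B=10)
Reached target in 3 moves.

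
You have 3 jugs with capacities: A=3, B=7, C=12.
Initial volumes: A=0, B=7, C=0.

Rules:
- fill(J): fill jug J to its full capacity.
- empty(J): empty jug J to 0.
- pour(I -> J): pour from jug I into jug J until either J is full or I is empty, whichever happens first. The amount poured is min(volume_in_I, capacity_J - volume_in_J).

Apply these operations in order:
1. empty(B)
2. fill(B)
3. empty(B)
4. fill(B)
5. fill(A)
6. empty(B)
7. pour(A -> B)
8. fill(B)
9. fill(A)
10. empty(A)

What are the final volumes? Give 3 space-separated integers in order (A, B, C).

Step 1: empty(B) -> (A=0 B=0 C=0)
Step 2: fill(B) -> (A=0 B=7 C=0)
Step 3: empty(B) -> (A=0 B=0 C=0)
Step 4: fill(B) -> (A=0 B=7 C=0)
Step 5: fill(A) -> (A=3 B=7 C=0)
Step 6: empty(B) -> (A=3 B=0 C=0)
Step 7: pour(A -> B) -> (A=0 B=3 C=0)
Step 8: fill(B) -> (A=0 B=7 C=0)
Step 9: fill(A) -> (A=3 B=7 C=0)
Step 10: empty(A) -> (A=0 B=7 C=0)

Answer: 0 7 0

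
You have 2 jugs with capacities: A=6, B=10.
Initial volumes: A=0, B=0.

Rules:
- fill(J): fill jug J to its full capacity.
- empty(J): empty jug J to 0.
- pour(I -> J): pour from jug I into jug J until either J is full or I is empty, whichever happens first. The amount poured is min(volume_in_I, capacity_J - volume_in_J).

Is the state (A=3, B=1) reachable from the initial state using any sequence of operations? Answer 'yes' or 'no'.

Answer: no

Derivation:
BFS explored all 16 reachable states.
Reachable set includes: (0,0), (0,2), (0,4), (0,6), (0,8), (0,10), (2,0), (2,10), (4,0), (4,10), (6,0), (6,2) ...
Target (A=3, B=1) not in reachable set → no.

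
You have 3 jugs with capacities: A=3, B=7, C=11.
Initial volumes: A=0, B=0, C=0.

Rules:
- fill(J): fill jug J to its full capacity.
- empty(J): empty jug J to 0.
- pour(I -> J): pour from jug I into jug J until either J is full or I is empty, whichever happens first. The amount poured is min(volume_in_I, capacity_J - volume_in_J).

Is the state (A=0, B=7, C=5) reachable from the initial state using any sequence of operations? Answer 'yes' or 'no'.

Answer: yes

Derivation:
BFS from (A=0, B=0, C=0):
  1. fill(B) -> (A=0 B=7 C=0)
  2. fill(C) -> (A=0 B=7 C=11)
  3. pour(C -> A) -> (A=3 B=7 C=8)
  4. empty(A) -> (A=0 B=7 C=8)
  5. pour(C -> A) -> (A=3 B=7 C=5)
  6. empty(A) -> (A=0 B=7 C=5)
Target reached → yes.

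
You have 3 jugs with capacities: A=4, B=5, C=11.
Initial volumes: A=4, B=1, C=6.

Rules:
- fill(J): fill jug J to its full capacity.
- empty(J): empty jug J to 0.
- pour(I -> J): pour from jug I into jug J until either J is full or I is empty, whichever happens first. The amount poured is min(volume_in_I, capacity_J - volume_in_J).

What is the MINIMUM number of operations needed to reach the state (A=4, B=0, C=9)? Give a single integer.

BFS from (A=4, B=1, C=6). One shortest path:
  1. fill(B) -> (A=4 B=5 C=6)
  2. empty(C) -> (A=4 B=5 C=0)
  3. pour(A -> C) -> (A=0 B=5 C=4)
  4. fill(A) -> (A=4 B=5 C=4)
  5. pour(B -> C) -> (A=4 B=0 C=9)
Reached target in 5 moves.

Answer: 5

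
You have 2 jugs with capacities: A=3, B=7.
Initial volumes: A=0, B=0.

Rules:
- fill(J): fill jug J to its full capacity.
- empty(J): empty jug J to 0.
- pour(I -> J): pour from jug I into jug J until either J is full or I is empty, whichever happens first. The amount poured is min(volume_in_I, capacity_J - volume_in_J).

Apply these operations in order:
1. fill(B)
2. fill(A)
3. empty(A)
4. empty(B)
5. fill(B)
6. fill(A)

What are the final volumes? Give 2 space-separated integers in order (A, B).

Answer: 3 7

Derivation:
Step 1: fill(B) -> (A=0 B=7)
Step 2: fill(A) -> (A=3 B=7)
Step 3: empty(A) -> (A=0 B=7)
Step 4: empty(B) -> (A=0 B=0)
Step 5: fill(B) -> (A=0 B=7)
Step 6: fill(A) -> (A=3 B=7)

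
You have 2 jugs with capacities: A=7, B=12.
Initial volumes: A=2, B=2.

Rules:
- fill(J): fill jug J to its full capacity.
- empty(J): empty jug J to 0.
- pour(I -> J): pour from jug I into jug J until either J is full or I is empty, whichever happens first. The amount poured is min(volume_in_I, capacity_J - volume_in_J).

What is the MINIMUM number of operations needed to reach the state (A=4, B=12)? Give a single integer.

BFS from (A=2, B=2). One shortest path:
  1. pour(B -> A) -> (A=4 B=0)
  2. fill(B) -> (A=4 B=12)
Reached target in 2 moves.

Answer: 2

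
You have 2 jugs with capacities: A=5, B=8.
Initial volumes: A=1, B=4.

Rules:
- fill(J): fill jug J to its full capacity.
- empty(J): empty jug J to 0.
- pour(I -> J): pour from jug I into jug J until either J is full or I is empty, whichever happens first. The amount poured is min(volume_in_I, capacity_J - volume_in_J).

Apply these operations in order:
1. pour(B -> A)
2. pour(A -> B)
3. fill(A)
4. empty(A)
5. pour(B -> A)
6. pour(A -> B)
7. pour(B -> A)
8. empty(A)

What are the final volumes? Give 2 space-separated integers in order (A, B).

Step 1: pour(B -> A) -> (A=5 B=0)
Step 2: pour(A -> B) -> (A=0 B=5)
Step 3: fill(A) -> (A=5 B=5)
Step 4: empty(A) -> (A=0 B=5)
Step 5: pour(B -> A) -> (A=5 B=0)
Step 6: pour(A -> B) -> (A=0 B=5)
Step 7: pour(B -> A) -> (A=5 B=0)
Step 8: empty(A) -> (A=0 B=0)

Answer: 0 0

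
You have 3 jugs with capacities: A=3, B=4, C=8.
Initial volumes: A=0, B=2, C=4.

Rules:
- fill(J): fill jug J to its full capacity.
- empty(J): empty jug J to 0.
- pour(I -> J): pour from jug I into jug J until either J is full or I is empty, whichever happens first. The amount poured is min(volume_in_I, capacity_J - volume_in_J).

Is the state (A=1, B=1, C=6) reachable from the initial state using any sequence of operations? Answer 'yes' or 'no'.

Answer: no

Derivation:
BFS explored all 138 reachable states.
Reachable set includes: (0,0,0), (0,0,1), (0,0,2), (0,0,3), (0,0,4), (0,0,5), (0,0,6), (0,0,7), (0,0,8), (0,1,0), (0,1,1), (0,1,2) ...
Target (A=1, B=1, C=6) not in reachable set → no.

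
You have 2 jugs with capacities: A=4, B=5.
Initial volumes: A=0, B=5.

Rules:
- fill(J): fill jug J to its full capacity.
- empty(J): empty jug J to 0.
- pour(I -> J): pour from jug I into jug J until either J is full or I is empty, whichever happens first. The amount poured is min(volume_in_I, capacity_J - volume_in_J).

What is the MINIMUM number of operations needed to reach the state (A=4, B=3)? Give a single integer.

BFS from (A=0, B=5). One shortest path:
  1. fill(A) -> (A=4 B=5)
  2. empty(B) -> (A=4 B=0)
  3. pour(A -> B) -> (A=0 B=4)
  4. fill(A) -> (A=4 B=4)
  5. pour(A -> B) -> (A=3 B=5)
  6. empty(B) -> (A=3 B=0)
  7. pour(A -> B) -> (A=0 B=3)
  8. fill(A) -> (A=4 B=3)
Reached target in 8 moves.

Answer: 8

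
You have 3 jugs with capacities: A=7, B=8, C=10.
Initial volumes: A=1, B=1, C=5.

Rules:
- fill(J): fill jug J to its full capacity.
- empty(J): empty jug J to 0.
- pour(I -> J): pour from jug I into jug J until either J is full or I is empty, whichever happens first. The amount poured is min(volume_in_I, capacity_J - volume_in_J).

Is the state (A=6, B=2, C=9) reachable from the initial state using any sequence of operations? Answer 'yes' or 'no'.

BFS explored all 415 reachable states.
Reachable set includes: (0,0,0), (0,0,1), (0,0,2), (0,0,3), (0,0,4), (0,0,5), (0,0,6), (0,0,7), (0,0,8), (0,0,9), (0,0,10), (0,1,0) ...
Target (A=6, B=2, C=9) not in reachable set → no.

Answer: no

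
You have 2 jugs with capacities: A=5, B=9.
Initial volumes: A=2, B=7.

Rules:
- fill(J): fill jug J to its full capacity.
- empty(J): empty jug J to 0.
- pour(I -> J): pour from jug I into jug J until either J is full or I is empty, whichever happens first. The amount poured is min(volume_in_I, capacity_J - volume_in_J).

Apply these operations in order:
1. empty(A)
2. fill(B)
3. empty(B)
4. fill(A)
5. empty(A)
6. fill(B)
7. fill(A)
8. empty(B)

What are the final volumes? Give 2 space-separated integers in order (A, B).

Answer: 5 0

Derivation:
Step 1: empty(A) -> (A=0 B=7)
Step 2: fill(B) -> (A=0 B=9)
Step 3: empty(B) -> (A=0 B=0)
Step 4: fill(A) -> (A=5 B=0)
Step 5: empty(A) -> (A=0 B=0)
Step 6: fill(B) -> (A=0 B=9)
Step 7: fill(A) -> (A=5 B=9)
Step 8: empty(B) -> (A=5 B=0)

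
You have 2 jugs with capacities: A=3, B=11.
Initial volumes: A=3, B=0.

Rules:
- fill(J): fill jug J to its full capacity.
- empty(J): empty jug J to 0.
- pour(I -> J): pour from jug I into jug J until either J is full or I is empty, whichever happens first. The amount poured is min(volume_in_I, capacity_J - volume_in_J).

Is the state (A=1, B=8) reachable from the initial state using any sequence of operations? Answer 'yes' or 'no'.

BFS explored all 28 reachable states.
Reachable set includes: (0,0), (0,1), (0,2), (0,3), (0,4), (0,5), (0,6), (0,7), (0,8), (0,9), (0,10), (0,11) ...
Target (A=1, B=8) not in reachable set → no.

Answer: no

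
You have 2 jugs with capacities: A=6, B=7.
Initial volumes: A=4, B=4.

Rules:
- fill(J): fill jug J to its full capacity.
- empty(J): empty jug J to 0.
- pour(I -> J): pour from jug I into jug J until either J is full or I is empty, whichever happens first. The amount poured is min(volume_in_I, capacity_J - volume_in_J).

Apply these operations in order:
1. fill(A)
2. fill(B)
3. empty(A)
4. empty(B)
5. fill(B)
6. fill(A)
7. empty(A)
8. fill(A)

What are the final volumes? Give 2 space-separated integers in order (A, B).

Step 1: fill(A) -> (A=6 B=4)
Step 2: fill(B) -> (A=6 B=7)
Step 3: empty(A) -> (A=0 B=7)
Step 4: empty(B) -> (A=0 B=0)
Step 5: fill(B) -> (A=0 B=7)
Step 6: fill(A) -> (A=6 B=7)
Step 7: empty(A) -> (A=0 B=7)
Step 8: fill(A) -> (A=6 B=7)

Answer: 6 7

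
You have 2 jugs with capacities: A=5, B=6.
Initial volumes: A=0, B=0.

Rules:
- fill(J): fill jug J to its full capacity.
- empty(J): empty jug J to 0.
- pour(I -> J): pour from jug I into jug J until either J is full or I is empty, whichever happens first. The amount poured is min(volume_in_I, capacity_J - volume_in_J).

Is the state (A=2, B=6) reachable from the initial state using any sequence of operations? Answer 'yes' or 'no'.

Answer: yes

Derivation:
BFS from (A=0, B=0):
  1. fill(B) -> (A=0 B=6)
  2. pour(B -> A) -> (A=5 B=1)
  3. empty(A) -> (A=0 B=1)
  4. pour(B -> A) -> (A=1 B=0)
  5. fill(B) -> (A=1 B=6)
  6. pour(B -> A) -> (A=5 B=2)
  7. empty(A) -> (A=0 B=2)
  8. pour(B -> A) -> (A=2 B=0)
  9. fill(B) -> (A=2 B=6)
Target reached → yes.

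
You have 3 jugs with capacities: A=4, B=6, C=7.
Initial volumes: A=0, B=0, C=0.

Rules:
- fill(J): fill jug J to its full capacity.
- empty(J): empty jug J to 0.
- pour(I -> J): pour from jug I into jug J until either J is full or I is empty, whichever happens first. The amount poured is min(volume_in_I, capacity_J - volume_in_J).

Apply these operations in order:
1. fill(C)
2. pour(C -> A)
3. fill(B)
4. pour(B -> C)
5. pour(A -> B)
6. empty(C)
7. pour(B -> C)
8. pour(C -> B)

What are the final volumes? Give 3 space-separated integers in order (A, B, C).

Step 1: fill(C) -> (A=0 B=0 C=7)
Step 2: pour(C -> A) -> (A=4 B=0 C=3)
Step 3: fill(B) -> (A=4 B=6 C=3)
Step 4: pour(B -> C) -> (A=4 B=2 C=7)
Step 5: pour(A -> B) -> (A=0 B=6 C=7)
Step 6: empty(C) -> (A=0 B=6 C=0)
Step 7: pour(B -> C) -> (A=0 B=0 C=6)
Step 8: pour(C -> B) -> (A=0 B=6 C=0)

Answer: 0 6 0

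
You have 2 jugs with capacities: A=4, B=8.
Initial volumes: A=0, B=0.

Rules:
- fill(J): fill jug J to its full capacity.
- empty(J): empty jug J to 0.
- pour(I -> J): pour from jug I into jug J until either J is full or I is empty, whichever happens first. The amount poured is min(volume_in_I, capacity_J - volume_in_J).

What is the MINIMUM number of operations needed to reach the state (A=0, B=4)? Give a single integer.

Answer: 2

Derivation:
BFS from (A=0, B=0). One shortest path:
  1. fill(A) -> (A=4 B=0)
  2. pour(A -> B) -> (A=0 B=4)
Reached target in 2 moves.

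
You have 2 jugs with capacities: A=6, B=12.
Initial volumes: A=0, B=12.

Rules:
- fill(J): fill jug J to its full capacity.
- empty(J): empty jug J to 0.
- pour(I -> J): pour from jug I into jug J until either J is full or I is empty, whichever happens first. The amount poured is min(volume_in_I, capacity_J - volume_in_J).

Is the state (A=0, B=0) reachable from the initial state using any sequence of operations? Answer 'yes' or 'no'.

BFS from (A=0, B=12):
  1. empty(B) -> (A=0 B=0)
Target reached → yes.

Answer: yes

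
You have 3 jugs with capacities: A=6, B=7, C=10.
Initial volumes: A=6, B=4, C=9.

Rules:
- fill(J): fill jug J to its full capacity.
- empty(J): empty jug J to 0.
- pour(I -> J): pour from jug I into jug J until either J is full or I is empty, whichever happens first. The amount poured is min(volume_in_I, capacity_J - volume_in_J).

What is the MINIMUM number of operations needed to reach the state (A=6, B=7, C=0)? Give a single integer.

Answer: 2

Derivation:
BFS from (A=6, B=4, C=9). One shortest path:
  1. fill(B) -> (A=6 B=7 C=9)
  2. empty(C) -> (A=6 B=7 C=0)
Reached target in 2 moves.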